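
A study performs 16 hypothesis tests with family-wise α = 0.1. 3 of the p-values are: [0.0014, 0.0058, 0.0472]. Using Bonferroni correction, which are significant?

Bonferroni α = 0.1/16 = 0.00625. Significant p-values: [0.0014, 0.0058]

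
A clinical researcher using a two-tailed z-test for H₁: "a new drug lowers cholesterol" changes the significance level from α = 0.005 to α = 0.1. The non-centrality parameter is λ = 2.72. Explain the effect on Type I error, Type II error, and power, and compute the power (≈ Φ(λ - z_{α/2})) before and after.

Increasing α from 0.005 to 0.1:
• Type I error rate increases (α is the Type I rate by definition).
• Critical value moves from z_{α/2} = 2.807 to 1.645, so power = Φ(λ - z_{α/2}) goes from Φ(2.72 - 2.807) = 0.465 to Φ(2.72 - 1.645) = 0.859.
• Type II error rate β = 1 - power therefore decreases (0.535 → 0.141).
Appropriate when false negatives are costly — here, shelving an effective drug — patients miss out on a treatment that would have helped.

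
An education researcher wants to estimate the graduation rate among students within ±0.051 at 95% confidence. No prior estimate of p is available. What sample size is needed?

Conservative approach: use p = 0.5 (maximizes p(1-p) = 0.25). n = z²(0.25)/E² = 1.96²×0.25/0.051² = 369.2 → n = 370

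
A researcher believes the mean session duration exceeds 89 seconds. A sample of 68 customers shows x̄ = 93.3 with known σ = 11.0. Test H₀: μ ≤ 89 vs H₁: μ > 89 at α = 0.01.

z = 3.224. Critical value: 2.33. Reject H₀.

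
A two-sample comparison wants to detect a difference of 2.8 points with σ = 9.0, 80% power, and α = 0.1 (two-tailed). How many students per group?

n per group = 2(z_α/2 + z_β)²σ²/d² = 2×(1.645 + 0.84)²×9.0²/2.8² = 127.6 → n = 128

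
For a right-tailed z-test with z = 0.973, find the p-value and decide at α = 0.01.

p = P(Z > 0.973) = 1 - Φ(0.973) ≈ 0.1653. Since p ≥ 0.01, fail to reject H₀ (not significant) at α = 0.01.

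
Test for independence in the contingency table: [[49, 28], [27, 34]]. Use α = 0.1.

χ² = 5.163. df = 1, critical = 2.706. Reject H₀. Variables are dependent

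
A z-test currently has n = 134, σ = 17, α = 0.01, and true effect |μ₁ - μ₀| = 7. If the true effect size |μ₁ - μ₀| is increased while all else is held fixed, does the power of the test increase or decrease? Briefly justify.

Power increases: a larger true effect increases the non-centrality λ = |μ₁ - μ₀|/(σ/√n).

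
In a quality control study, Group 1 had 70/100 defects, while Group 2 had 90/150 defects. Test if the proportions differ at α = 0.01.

p̂₁ = 0.7, p̂₂ = 0.6, pooled p̂ = 0.64. z = 1.614. Critical: ±2.576. Fail to reject H₀.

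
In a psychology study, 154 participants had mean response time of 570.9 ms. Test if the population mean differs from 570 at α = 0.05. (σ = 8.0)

z = (x̄ - μ₀)/(σ/√n) = (570.9 - 570)/(8.0/√154) = 1.396. Critical value: ±1.96. Since |1.396| ≤ 1.96, Fail to reject H₀.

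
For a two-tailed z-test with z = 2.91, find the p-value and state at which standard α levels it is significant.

p = 2·P(Z > |2.91|) = 2·(1 - Φ(2.91)) ≈ 0.0036. Significant at α = 0.1; Significant at α = 0.05; Significant at α = 0.01.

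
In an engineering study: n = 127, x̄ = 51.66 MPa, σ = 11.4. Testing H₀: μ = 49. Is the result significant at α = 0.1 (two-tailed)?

z = (51.66 - 49)/(11.4/√127) = 2.63. Since |z| > 1.645, significant at α = 0.1.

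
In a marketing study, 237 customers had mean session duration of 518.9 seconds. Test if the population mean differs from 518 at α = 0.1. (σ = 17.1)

z = (x̄ - μ₀)/(σ/√n) = (518.9 - 518)/(17.1/√237) = 0.81. Critical value: ±1.645. Since |0.81| ≤ 1.645, Fail to reject H₀.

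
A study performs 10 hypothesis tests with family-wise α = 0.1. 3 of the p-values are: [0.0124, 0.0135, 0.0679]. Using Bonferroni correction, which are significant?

Bonferroni α = 0.1/10 = 0.01. None of the given p-values are significant.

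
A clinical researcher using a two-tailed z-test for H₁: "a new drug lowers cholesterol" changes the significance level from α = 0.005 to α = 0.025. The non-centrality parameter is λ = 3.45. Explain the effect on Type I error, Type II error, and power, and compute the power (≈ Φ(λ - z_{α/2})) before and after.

Increasing α from 0.005 to 0.025:
• Type I error rate increases (α is the Type I rate by definition).
• Critical value moves from z_{α/2} = 2.807 to 2.241, so power = Φ(λ - z_{α/2}) goes from Φ(3.45 - 2.807) = 0.74 to Φ(3.45 - 2.241) = 0.887.
• Type II error rate β = 1 - power therefore decreases (0.26 → 0.113).
Appropriate when false negatives are costly — here, shelving an effective drug — patients miss out on a treatment that would have helped.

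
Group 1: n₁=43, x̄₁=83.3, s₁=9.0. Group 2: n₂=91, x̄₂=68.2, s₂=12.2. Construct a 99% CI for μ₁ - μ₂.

Difference = 15.1. SE = √(9.0²/43 + 12.2²/91) = 1.876. CI = (10.27, 19.93)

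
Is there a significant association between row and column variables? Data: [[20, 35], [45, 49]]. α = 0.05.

χ² = 1.869. df = 1, critical = 3.841. Fail to reject H₀. No evidence of dependence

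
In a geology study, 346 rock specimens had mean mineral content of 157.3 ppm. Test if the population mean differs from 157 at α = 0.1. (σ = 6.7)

z = (x̄ - μ₀)/(σ/√n) = (157.3 - 157)/(6.7/√346) = 0.833. Critical value: ±1.645. Since |0.833| ≤ 1.645, Fail to reject H₀.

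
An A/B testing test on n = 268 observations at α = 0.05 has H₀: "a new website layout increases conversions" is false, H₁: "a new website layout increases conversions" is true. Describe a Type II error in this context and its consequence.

Type II error: failing to reject H₀ when it is false — concluding that a new website layout increases conversions is not supported when in fact it is. Consequence: discarding a layout that would have improved conversions — lost revenue.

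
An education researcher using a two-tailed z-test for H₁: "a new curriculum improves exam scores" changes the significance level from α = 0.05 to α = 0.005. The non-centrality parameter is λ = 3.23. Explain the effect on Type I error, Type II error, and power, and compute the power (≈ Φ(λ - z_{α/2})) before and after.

Decreasing α from 0.05 to 0.005:
• Type I error rate decreases (α is the Type I rate by definition).
• Critical value moves from z_{α/2} = 1.96 to 2.807, so power = Φ(λ - z_{α/2}) goes from Φ(3.23 - 1.96) = 0.898 to Φ(3.23 - 2.807) = 0.664.
• Type II error rate β = 1 - power therefore increases (0.102 → 0.336).
Appropriate when false positives are costly — here, adopting a curriculum that gives no real benefit — disruption for nothing.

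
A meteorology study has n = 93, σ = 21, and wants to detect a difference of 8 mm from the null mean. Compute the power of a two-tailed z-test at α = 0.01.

SE = σ/√n = 21/√93 = 2.178. Non-centrality λ = d/SE = 8/2.178 = 3.674. Power ≈ Φ(λ - z_{α/2}) = Φ(3.674 - 2.576) = Φ(1.098) = 0.864.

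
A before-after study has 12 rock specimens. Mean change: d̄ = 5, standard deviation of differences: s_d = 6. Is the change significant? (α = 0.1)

t = d̄/(s_d/√n) = 5/(6/√12) = 2.887. df = 11, critical t = ±1.796. Reject H₀.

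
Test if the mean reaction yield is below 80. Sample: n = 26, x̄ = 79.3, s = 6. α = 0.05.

t = (79.3 - 80)/(6/√26) = -0.595, df = 25. Critical t = -1.708. Fail to reject H₀.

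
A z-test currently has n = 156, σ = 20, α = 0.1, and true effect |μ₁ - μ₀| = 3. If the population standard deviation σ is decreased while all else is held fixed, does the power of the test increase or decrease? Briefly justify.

Power increases: a smaller σ shrinks the standard error σ/√n, moving the sampling distribution under H₁ further from the critical value.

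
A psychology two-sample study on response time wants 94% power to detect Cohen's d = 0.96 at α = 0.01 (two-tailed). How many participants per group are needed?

z_{α/2} = 2.576, z_β = Φ⁻¹(0.94) = 1.555. For large effect (d = 0.96): n per group = 2(z_{α/2} + z_β)²/d² = 2(2.576 + 1.555)²/0.96² = 37.03 → 38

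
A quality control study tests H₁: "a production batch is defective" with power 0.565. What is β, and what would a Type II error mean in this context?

β = 1 - power = 1 - 0.565 = 0.435. A Type II error is failing to reject H₀ when H₀ is false (false negative) — here, failing to conclude that a production batch is defective when in fact it is true. Consequence: shipping a defective batch — faulty products reach customers.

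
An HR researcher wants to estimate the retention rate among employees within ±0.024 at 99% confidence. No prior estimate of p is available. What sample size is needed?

Conservative approach: use p = 0.5 (maximizes p(1-p) = 0.25). n = z²(0.25)/E² = 2.576²×0.25/0.024² = 2880.1 → n = 2881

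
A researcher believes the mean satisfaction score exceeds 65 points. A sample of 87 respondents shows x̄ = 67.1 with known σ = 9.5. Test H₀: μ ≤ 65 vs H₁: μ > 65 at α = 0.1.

z = 2.062. Critical value: 1.28. Reject H₀.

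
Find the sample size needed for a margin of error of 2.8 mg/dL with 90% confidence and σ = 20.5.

n = (z*σ/E)² = (1.645×20.5/2.8)² = 145.1 → n = 146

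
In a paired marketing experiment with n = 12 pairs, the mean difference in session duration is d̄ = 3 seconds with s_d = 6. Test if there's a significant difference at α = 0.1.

t = d̄/(s_d/√n) = 3/(6/√12) = 1.732. df = 11, critical t = ±1.796. Fail to reject H₀.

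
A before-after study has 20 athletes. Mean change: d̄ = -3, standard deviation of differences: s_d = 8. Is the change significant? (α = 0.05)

t = d̄/(s_d/√n) = -3/(8/√20) = -1.677. df = 19, critical t = ±2.093. Fail to reject H₀.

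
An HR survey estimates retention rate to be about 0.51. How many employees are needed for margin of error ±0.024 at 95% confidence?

n = z²p(1-p)/E² = 1.96²×0.51×0.49/0.024² = 1666.7 → n = 1667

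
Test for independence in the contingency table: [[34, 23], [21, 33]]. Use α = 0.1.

χ² = 4.781. df = 1, critical = 2.706. Reject H₀. Variables are dependent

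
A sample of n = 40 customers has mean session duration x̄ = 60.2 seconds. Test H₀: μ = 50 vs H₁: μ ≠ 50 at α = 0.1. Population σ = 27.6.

z = (x̄ - μ₀)/(σ/√n) = (60.2 - 50)/(27.6/√40) = 2.337. Critical value: ±1.645. Since |2.337| > 1.645, Reject H₀.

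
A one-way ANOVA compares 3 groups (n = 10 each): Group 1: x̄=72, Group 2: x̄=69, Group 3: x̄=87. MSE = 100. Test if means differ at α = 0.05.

Grand mean = 76.0. SS_between = 1860.0, MS_between = 930.0. F = 9.3, F_crit ≈ 3.354. Reject H₀.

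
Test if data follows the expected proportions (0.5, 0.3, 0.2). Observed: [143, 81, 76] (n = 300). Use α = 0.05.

Expected: [150.0, 90.0, 60.0]. χ² = 5.493. df = 2, critical = 5.991. Fail to reject H₀.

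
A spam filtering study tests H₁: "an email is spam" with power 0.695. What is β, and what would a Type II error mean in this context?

β = 1 - power = 1 - 0.695 = 0.305. A Type II error is failing to reject H₀ when H₀ is false (false negative) — here, failing to conclude that an email is spam when in fact it is true. Consequence: a spam email lands in the inbox.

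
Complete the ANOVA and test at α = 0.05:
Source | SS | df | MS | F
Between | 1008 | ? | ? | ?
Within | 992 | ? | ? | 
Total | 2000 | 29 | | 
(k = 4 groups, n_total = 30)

df_between = 3, df_within = 26. MS_between = 336.0, MS_within = 38.15. F = 8.806, F_crit ≈ 2.975. Reject H₀.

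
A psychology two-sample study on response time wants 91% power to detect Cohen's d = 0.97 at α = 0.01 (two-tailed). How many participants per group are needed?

z_{α/2} = 2.576, z_β = Φ⁻¹(0.91) = 1.341. For large effect (d = 0.97): n per group = 2(z_{α/2} + z_β)²/d² = 2(2.576 + 1.341)²/0.97² = 32.6 → 33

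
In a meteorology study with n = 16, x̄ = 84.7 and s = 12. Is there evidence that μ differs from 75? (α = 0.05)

t = (x̄ - μ₀)/(s/√n) = (84.7 - 75)/(12/√16) = 3.233. df = 15, critical t = ±2.131. Reject H₀.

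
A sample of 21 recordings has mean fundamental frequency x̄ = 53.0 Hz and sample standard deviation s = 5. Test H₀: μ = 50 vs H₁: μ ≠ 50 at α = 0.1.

t = (x̄ - μ₀)/(s/√n) = (53.0 - 50)/(5/√21) = 2.75. df = 20, critical t = ±1.725. Reject H₀.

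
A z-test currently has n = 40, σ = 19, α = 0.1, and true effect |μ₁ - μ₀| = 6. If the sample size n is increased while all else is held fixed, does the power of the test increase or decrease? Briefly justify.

Power increases: a larger n shrinks the standard error σ/√n, moving the sampling distribution under H₁ further from the critical value.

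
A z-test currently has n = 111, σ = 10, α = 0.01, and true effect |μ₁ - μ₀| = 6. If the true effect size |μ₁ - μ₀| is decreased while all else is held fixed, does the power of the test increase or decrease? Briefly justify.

Power decreases: a smaller true effect decreases the non-centrality λ = |μ₁ - μ₀|/(σ/√n).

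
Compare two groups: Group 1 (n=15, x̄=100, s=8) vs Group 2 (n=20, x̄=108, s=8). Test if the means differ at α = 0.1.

Pooled sp = 8.0. t = -2.928, df = 33. Critical t = ±1.692. Reject H₀.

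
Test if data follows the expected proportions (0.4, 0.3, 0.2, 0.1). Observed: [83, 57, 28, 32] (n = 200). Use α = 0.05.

Expected: [80.0, 60.0, 40.0, 20.0]. χ² = 11.062. df = 3, critical = 7.815. Reject H₀.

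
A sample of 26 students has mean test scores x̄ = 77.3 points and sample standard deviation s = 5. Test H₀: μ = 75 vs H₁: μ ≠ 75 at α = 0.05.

t = (x̄ - μ₀)/(s/√n) = (77.3 - 75)/(5/√26) = 2.346. df = 25, critical t = ±2.06. Reject H₀.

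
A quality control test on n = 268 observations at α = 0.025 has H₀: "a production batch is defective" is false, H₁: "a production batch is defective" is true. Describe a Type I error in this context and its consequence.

Type I error: rejecting H₀ when it is true — concluding that a production batch is defective when in fact it is not. Consequence: scrapping a good batch — wasted material and cost for no reason.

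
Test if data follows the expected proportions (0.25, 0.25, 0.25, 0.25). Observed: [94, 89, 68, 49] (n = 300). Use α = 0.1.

Expected: [75.0, 75.0, 75.0, 75.0]. χ² = 17.093. df = 3, critical = 6.251. Reject H₀.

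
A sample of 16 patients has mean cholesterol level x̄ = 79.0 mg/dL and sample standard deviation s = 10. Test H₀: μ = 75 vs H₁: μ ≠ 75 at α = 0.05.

t = (x̄ - μ₀)/(s/√n) = (79.0 - 75)/(10/√16) = 1.6. df = 15, critical t = ±2.131. Fail to reject H₀.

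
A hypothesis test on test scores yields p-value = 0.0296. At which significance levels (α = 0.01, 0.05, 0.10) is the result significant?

p = 0.0296. Significant at: α = 0.05, 0.1.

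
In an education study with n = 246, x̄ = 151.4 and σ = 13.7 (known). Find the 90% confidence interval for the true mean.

CI = x̄ ± z*(σ/√n) = 151.4 ± 1.645(13.7/√246) = 151.4 ± 1.44 = (149.96, 152.84)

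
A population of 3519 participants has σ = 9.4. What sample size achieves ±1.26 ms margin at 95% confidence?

Without FPC: n₀ = (1.96×9.4/1.26)² = 213.809. With FPC: n = n₀N/(n₀+N-1) = 201.6 → n = 202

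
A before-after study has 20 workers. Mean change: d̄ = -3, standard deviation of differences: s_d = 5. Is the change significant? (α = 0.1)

t = d̄/(s_d/√n) = -3/(5/√20) = -2.683. df = 19, critical t = ±1.729. Reject H₀.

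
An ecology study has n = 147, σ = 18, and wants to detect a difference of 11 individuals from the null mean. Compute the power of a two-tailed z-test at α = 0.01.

SE = σ/√n = 18/√147 = 1.485. Non-centrality λ = d/SE = 11/1.485 = 7.409. Power ≈ Φ(λ - z_{α/2}) = Φ(7.409 - 2.576) = Φ(4.833) = 1.0.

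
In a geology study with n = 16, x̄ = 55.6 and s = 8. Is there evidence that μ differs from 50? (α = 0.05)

t = (x̄ - μ₀)/(s/√n) = (55.6 - 50)/(8/√16) = 2.8. df = 15, critical t = ±2.131. Reject H₀.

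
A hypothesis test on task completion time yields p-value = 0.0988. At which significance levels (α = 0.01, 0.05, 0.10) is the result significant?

p = 0.0988. Significant at: α = 0.1.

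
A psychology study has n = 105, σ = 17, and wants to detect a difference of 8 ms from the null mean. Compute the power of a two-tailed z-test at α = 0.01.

SE = σ/√n = 17/√105 = 1.659. Non-centrality λ = d/SE = 8/1.659 = 4.822. Power ≈ Φ(λ - z_{α/2}) = Φ(4.822 - 2.576) = Φ(2.246) = 0.988.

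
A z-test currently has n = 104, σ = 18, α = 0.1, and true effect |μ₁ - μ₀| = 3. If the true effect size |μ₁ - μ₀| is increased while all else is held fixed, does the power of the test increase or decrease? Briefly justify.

Power increases: a larger true effect increases the non-centrality λ = |μ₁ - μ₀|/(σ/√n).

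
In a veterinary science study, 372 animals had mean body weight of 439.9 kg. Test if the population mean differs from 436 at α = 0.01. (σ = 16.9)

z = (x̄ - μ₀)/(σ/√n) = (439.9 - 436)/(16.9/√372) = 4.451. Critical value: ±2.576. Since |4.451| > 2.576, Reject H₀.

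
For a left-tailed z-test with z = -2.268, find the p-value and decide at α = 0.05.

p = P(Z < -2.268) = Φ(-2.268) ≈ 0.0117. Since p < 0.05, reject H₀ (significant) at α = 0.05.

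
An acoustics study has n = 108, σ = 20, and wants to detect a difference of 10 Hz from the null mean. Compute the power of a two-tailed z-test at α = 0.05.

SE = σ/√n = 20/√108 = 1.925. Non-centrality λ = d/SE = 10/1.925 = 5.196. Power ≈ Φ(λ - z_{α/2}) = Φ(5.196 - 1.96) = Φ(3.236) = 0.999.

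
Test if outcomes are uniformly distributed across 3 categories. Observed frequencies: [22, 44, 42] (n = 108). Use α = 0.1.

Expected = 36 each. χ² = Σ(O-E)²/E = 8.222. df = 2, critical value = 4.605. Reject H₀.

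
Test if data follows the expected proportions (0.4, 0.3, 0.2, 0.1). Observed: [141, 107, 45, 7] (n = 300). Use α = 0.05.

Expected: [120.0, 90.0, 60.0, 30.0]. χ² = 28.269. df = 3, critical = 7.815. Reject H₀.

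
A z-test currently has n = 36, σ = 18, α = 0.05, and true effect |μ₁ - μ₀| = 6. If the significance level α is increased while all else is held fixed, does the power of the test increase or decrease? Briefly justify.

Power increases: a larger α lowers the critical value, so more of the H₁ sampling distribution falls in the rejection region.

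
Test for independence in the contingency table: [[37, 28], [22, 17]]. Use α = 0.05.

χ² = 0.003. df = 1, critical = 3.841. Fail to reject H₀. No evidence of dependence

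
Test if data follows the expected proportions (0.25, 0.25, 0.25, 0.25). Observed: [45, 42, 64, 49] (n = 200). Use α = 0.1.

Expected: [50.0, 50.0, 50.0, 50.0]. χ² = 5.72. df = 3, critical = 6.251. Fail to reject H₀.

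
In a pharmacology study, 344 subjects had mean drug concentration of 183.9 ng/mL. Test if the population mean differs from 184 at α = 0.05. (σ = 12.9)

z = (x̄ - μ₀)/(σ/√n) = (183.9 - 184)/(12.9/√344) = -0.144. Critical value: ±1.96. Since |-0.144| ≤ 1.96, Fail to reject H₀.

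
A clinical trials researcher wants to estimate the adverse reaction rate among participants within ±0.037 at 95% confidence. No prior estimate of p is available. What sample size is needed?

Conservative approach: use p = 0.5 (maximizes p(1-p) = 0.25). n = z²(0.25)/E² = 1.96²×0.25/0.037² = 701.5 → n = 702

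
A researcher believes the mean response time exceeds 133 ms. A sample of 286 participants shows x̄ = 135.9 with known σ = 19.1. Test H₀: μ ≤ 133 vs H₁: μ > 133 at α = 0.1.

z = 2.568. Critical value: 1.28. Reject H₀.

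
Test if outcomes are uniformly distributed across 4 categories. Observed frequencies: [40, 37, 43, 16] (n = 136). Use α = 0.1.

Expected = 34 each. χ² = Σ(O-E)²/E = 13.235. df = 3, critical value = 6.251. Reject H₀.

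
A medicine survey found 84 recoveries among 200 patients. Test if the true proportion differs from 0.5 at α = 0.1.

p̂ = 0.42, p₀ = 0.5. z = (p̂ - p₀)/√(p₀(1-p₀)/n) = -2.263. Critical: ±1.645. Reject H₀.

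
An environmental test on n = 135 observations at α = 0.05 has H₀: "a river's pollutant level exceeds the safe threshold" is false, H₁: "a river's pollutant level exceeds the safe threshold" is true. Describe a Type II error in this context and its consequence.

Type II error: failing to reject H₀ when it is false — concluding that a river's pollutant level exceeds the safe threshold is not supported when in fact it is. Consequence: allowing unsafe pollution to continue.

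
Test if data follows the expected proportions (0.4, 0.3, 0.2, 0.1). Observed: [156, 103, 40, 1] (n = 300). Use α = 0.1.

Expected: [120.0, 90.0, 60.0, 30.0]. χ² = 47.378. df = 3, critical = 6.251. Reject H₀.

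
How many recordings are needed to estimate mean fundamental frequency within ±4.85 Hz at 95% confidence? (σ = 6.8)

n = (z*σ/E)² = (1.96×6.8/4.85)² = 7.6 → n = 8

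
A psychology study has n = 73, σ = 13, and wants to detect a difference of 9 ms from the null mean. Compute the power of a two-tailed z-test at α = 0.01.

SE = σ/√n = 13/√73 = 1.522. Non-centrality λ = d/SE = 9/1.522 = 5.915. Power ≈ Φ(λ - z_{α/2}) = Φ(5.915 - 2.576) = Φ(3.339) = 1.0.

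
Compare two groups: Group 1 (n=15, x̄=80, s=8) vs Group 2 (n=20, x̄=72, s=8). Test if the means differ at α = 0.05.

Pooled sp = 8.0. t = 2.928, df = 33. Critical t = ±2.035. Reject H₀.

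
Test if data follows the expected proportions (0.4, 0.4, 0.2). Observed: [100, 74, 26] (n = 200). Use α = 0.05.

Expected: [80.0, 80.0, 40.0]. χ² = 10.35. df = 2, critical = 5.991. Reject H₀.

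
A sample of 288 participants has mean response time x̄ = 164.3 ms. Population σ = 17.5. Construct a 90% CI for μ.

CI = x̄ ± z*(σ/√n) = 164.3 ± 1.645(17.5/√288) = 164.3 ± 1.7 = (162.6, 166.0)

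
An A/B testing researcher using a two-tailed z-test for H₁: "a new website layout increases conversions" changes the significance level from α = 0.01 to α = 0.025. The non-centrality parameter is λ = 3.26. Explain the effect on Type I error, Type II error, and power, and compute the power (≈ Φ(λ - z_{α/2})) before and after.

Increasing α from 0.01 to 0.025:
• Type I error rate increases (α is the Type I rate by definition).
• Critical value moves from z_{α/2} = 2.576 to 2.241, so power = Φ(λ - z_{α/2}) goes from Φ(3.26 - 2.576) = 0.753 to Φ(3.26 - 2.241) = 0.846.
• Type II error rate β = 1 - power therefore decreases (0.247 → 0.154).
Appropriate when false negatives are costly — here, discarding a layout that would have improved conversions — lost revenue.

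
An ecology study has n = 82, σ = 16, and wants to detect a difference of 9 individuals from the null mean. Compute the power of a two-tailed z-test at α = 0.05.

SE = σ/√n = 16/√82 = 1.767. Non-centrality λ = d/SE = 9/1.767 = 5.094. Power ≈ Φ(λ - z_{α/2}) = Φ(5.094 - 1.96) = Φ(3.134) = 0.999.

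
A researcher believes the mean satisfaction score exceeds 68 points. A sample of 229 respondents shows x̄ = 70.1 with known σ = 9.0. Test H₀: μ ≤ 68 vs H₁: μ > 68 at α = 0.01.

z = 3.531. Critical value: 2.33. Reject H₀.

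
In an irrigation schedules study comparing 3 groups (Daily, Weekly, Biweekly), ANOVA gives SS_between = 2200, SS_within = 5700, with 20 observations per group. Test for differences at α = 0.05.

df_between = 2, df_within = 57. F = MS_between/MS_within = 1100.0/100.0 = 11.0. F_crit ≈ 3.159. Reject H₀. At least one mean differs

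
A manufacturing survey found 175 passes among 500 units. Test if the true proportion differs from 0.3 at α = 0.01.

p̂ = 0.35, p₀ = 0.3. z = (p̂ - p₀)/√(p₀(1-p₀)/n) = 2.44. Critical: ±2.576. Fail to reject H₀.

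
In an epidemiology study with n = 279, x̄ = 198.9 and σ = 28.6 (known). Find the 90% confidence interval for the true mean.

CI = x̄ ± z*(σ/√n) = 198.9 ± 1.645(28.6/√279) = 198.9 ± 2.82 = (196.08, 201.72)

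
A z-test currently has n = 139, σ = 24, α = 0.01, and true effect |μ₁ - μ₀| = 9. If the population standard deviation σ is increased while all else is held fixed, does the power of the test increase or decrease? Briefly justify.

Power decreases: a larger σ inflates the standard error σ/√n, pulling the sampling distribution under H₁ back toward the critical value.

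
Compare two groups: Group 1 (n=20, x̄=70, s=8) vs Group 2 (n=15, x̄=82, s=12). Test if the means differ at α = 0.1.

Pooled sp = 9.9. t = -3.55, df = 33. Critical t = ±1.692. Reject H₀.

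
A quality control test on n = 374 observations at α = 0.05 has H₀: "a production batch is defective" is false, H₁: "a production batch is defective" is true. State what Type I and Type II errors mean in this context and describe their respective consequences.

Type I (false positive): concluding that a production batch is defective when it is not — scrapping a good batch — wasted material and cost for no reason. Type II (false negative): failing to conclude that a production batch is defective when it is — shipping a defective batch — faulty products reach customers. Which is costlier depends on domain priorities and is a judgement call rather than a statistical fact.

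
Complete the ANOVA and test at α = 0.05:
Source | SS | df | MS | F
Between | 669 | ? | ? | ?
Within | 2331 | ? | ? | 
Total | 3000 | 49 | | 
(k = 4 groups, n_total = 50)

df_between = 3, df_within = 46. MS_between = 223.0, MS_within = 50.67. F = 4.401, F_crit ≈ 2.807. Reject H₀.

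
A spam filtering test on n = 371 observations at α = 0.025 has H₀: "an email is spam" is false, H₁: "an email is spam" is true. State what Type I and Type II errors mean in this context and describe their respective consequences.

Type I (false positive): concluding that an email is spam when it is not — a legitimate email is sent to the spam folder and the user misses it. Type II (false negative): failing to conclude that an email is spam when it is — a spam email lands in the inbox. Which is costlier depends on domain priorities and is a judgement call rather than a statistical fact.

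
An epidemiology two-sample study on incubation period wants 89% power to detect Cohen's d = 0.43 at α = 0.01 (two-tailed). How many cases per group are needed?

z_{α/2} = 2.576, z_β = Φ⁻¹(0.89) = 1.227. For small effect (d = 0.43): n per group = 2(z_{α/2} + z_β)²/d² = 2(2.576 + 1.227)²/0.43² = 156.4 → 157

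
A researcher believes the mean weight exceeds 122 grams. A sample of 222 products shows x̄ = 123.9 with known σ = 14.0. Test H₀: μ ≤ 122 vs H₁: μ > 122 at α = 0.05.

z = 2.022. Critical value: 1.645. Reject H₀.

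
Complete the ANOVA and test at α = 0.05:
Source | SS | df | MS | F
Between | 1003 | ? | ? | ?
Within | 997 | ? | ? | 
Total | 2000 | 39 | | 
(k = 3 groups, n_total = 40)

df_between = 2, df_within = 37. MS_between = 501.5, MS_within = 26.95. F = 18.611, F_crit ≈ 3.252. Reject H₀.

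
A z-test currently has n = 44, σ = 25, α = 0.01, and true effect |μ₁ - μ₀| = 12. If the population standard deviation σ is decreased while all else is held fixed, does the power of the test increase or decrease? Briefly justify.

Power increases: a smaller σ shrinks the standard error σ/√n, moving the sampling distribution under H₁ further from the critical value.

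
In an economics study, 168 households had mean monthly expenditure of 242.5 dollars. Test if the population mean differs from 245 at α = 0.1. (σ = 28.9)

z = (x̄ - μ₀)/(σ/√n) = (242.5 - 245)/(28.9/√168) = -1.121. Critical value: ±1.645. Since |-1.121| ≤ 1.645, Fail to reject H₀.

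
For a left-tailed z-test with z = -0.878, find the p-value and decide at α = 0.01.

p = P(Z < -0.878) = Φ(-0.878) ≈ 0.19. Since p ≥ 0.01, fail to reject H₀ (not significant) at α = 0.01.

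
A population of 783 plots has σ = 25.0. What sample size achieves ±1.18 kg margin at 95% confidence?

Without FPC: n₀ = (1.96×25.0/1.18)² = 1724.361. With FPC: n = n₀N/(n₀+N-1) = 538.7 → n = 539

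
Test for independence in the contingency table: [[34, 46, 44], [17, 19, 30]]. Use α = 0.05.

χ² = 2.013. df = 2, critical = 5.991. Fail to reject H₀. No evidence of dependence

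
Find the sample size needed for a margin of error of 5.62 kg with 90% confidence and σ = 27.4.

n = (z*σ/E)² = (1.645×27.4/5.62)² = 64.3 → n = 65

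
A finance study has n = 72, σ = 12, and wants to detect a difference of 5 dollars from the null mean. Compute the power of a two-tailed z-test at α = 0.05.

SE = σ/√n = 12/√72 = 1.414. Non-centrality λ = d/SE = 5/1.414 = 3.536. Power ≈ Φ(λ - z_{α/2}) = Φ(3.536 - 1.96) = Φ(1.576) = 0.942.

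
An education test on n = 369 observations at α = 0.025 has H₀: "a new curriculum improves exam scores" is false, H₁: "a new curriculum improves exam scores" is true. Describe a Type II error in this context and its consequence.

Type II error: failing to reject H₀ when it is false — concluding that a new curriculum improves exam scores is not supported when in fact it is. Consequence: keeping the old curriculum when the new one would have helped students.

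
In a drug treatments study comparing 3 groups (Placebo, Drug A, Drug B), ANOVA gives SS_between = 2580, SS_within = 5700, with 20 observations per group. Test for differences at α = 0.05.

df_between = 2, df_within = 57. F = MS_between/MS_within = 1290.0/100.0 = 12.9. F_crit ≈ 3.159. Reject H₀. At least one mean differs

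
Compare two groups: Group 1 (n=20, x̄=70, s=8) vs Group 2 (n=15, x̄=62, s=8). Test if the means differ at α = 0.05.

Pooled sp = 8.0. t = 2.928, df = 33. Critical t = ±2.035. Reject H₀.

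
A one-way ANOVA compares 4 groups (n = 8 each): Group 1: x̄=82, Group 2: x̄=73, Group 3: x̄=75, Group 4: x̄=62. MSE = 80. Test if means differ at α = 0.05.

Grand mean = 73.0. SS_between = 1648.0, MS_between = 549.33. F = 6.867, F_crit ≈ 2.947. Reject H₀.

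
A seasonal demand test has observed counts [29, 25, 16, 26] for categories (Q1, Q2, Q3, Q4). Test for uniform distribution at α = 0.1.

Expected = 24 each. χ² = Σ(O-E)²/E = 3.917. df = 3, critical value = 6.251. Fail to reject H₀.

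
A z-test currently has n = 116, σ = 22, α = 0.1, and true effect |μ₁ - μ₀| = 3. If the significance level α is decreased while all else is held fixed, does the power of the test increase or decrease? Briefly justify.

Power decreases: a smaller α raises the critical value, so less of the H₁ sampling distribution falls in the rejection region.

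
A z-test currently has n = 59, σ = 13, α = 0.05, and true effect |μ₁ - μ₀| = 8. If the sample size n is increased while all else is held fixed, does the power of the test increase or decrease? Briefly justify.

Power increases: a larger n shrinks the standard error σ/√n, moving the sampling distribution under H₁ further from the critical value.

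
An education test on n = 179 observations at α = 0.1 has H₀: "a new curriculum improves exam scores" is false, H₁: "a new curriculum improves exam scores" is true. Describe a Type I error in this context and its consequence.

Type I error: rejecting H₀ when it is true — concluding that a new curriculum improves exam scores when in fact it is not. Consequence: adopting a curriculum that gives no real benefit — disruption for nothing.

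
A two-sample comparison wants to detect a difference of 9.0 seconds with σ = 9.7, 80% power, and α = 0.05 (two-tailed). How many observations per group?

n per group = 2(z_α/2 + z_β)²σ²/d² = 2×(1.96 + 0.84)²×9.7²/9.0² = 18.2 → n = 19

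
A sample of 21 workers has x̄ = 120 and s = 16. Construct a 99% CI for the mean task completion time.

CI = x̄ ± t*(s/√n) = 120 ± 2.845(16/√21) = (110.07, 129.93)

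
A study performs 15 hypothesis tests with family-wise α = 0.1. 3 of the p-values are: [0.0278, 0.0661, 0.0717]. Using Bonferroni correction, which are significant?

Bonferroni α = 0.1/15 = 0.00667. None of the given p-values are significant.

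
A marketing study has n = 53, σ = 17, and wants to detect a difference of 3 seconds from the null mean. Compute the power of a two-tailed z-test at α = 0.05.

SE = σ/√n = 17/√53 = 2.335. Non-centrality λ = d/SE = 3/2.335 = 1.285. Power ≈ Φ(λ - z_{α/2}) = Φ(1.285 - 1.96) = Φ(-0.675) = 0.25.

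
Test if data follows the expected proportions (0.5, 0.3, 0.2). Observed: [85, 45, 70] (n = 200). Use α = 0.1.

Expected: [100.0, 60.0, 40.0]. χ² = 28.5. df = 2, critical = 4.605. Reject H₀.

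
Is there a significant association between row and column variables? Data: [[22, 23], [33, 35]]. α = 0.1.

χ² = 0.001. df = 1, critical = 2.706. Fail to reject H₀. No evidence of dependence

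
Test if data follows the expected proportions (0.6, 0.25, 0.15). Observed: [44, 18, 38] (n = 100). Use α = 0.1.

Expected: [60.0, 25.0, 15.0]. χ² = 41.493. df = 2, critical = 4.605. Reject H₀.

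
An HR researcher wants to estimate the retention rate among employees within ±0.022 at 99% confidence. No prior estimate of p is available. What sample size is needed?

Conservative approach: use p = 0.5 (maximizes p(1-p) = 0.25). n = z²(0.25)/E² = 2.576²×0.25/0.022² = 3427.6 → n = 3428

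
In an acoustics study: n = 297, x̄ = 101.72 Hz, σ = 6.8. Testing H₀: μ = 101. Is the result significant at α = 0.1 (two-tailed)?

z = (101.72 - 101)/(6.8/√297) = 1.825. Since |z| > 1.645, significant at α = 0.1.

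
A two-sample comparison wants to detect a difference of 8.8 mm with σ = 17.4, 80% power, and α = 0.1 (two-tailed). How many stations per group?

n per group = 2(z_α/2 + z_β)²σ²/d² = 2×(1.645 + 0.84)²×17.4²/8.8² = 48.3 → n = 49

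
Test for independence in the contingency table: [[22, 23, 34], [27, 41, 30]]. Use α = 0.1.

χ² = 3.827. df = 2, critical = 4.605. Fail to reject H₀. No evidence of dependence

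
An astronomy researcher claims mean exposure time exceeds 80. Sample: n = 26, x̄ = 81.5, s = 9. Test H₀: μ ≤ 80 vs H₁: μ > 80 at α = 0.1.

t = (81.5 - 80)/(9/√26) = 0.85, df = 25. Critical t = 1.316. Fail to reject H₀.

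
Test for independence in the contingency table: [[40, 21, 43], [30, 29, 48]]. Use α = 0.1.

χ² = 2.941. df = 2, critical = 4.605. Fail to reject H₀. No evidence of dependence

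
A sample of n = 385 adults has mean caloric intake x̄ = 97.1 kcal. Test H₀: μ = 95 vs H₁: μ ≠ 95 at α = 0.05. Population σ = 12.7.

z = (x̄ - μ₀)/(σ/√n) = (97.1 - 95)/(12.7/√385) = 3.244. Critical value: ±1.96. Since |3.244| > 1.96, Reject H₀.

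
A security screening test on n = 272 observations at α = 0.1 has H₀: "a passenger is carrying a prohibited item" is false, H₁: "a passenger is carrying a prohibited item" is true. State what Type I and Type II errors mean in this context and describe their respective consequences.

Type I (false positive): concluding that a passenger is carrying a prohibited item when it is not — detaining an innocent passenger — delay and inconvenience. Type II (false negative): failing to conclude that a passenger is carrying a prohibited item when it is — letting a prohibited item through — security breach. Which is costlier depends on domain priorities and is a judgement call rather than a statistical fact.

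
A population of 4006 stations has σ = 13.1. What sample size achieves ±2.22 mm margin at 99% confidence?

Without FPC: n₀ = (2.576×13.1/2.22)² = 231.062. With FPC: n = n₀N/(n₀+N-1) = 218.5 → n = 219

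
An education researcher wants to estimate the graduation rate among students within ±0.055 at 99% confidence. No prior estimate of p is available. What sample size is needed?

Conservative approach: use p = 0.5 (maximizes p(1-p) = 0.25). n = z²(0.25)/E² = 2.576²×0.25/0.055² = 548.4 → n = 549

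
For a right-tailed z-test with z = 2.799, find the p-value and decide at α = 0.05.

p = P(Z > 2.799) = 1 - Φ(2.799) ≈ 0.0026. Since p < 0.05, reject H₀ (significant) at α = 0.05.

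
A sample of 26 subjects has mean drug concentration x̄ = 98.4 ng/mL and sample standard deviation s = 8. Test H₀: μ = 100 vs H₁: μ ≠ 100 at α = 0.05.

t = (x̄ - μ₀)/(s/√n) = (98.4 - 100)/(8/√26) = -1.02. df = 25, critical t = ±2.06. Fail to reject H₀.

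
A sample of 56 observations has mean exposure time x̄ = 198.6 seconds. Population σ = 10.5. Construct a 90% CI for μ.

CI = x̄ ± z*(σ/√n) = 198.6 ± 1.645(10.5/√56) = 198.6 ± 2.31 = (196.29, 200.91)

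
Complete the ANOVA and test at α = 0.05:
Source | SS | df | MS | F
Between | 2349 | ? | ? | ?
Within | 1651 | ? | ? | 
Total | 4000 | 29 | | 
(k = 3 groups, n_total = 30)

df_between = 2, df_within = 27. MS_between = 1174.5, MS_within = 61.15. F = 19.207, F_crit ≈ 3.354. Reject H₀.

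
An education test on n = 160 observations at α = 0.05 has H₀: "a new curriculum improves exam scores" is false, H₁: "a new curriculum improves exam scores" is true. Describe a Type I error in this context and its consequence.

Type I error: rejecting H₀ when it is true — concluding that a new curriculum improves exam scores when in fact it is not. Consequence: adopting a curriculum that gives no real benefit — disruption for nothing.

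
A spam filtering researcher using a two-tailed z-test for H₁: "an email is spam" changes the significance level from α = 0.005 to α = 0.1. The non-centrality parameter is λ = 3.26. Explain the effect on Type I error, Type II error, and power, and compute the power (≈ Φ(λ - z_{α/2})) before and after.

Increasing α from 0.005 to 0.1:
• Type I error rate increases (α is the Type I rate by definition).
• Critical value moves from z_{α/2} = 2.807 to 1.645, so power = Φ(λ - z_{α/2}) goes from Φ(3.26 - 2.807) = 0.675 to Φ(3.26 - 1.645) = 0.947.
• Type II error rate β = 1 - power therefore decreases (0.325 → 0.053).
Appropriate when false negatives are costly — here, a spam email lands in the inbox.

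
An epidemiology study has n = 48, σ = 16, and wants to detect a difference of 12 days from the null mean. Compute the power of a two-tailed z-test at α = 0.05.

SE = σ/√n = 16/√48 = 2.309. Non-centrality λ = d/SE = 12/2.309 = 5.196. Power ≈ Φ(λ - z_{α/2}) = Φ(5.196 - 1.96) = Φ(3.236) = 0.999.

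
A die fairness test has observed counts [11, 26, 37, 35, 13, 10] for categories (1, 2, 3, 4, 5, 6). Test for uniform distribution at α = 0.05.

Expected = 22 each. χ² = Σ(O-E)²/E = 34.364. df = 5, critical value = 11.07. Reject H₀.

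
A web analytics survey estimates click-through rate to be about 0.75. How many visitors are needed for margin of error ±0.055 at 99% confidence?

n = z²p(1-p)/E² = 2.576²×0.75×0.25/0.055² = 411.3 → n = 412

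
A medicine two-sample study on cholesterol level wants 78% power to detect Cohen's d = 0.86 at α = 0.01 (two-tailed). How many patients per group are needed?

z_{α/2} = 2.576, z_β = Φ⁻¹(0.78) = 0.772. For large effect (d = 0.86): n per group = 2(z_{α/2} + z_β)²/d² = 2(2.576 + 0.772)²/0.86² = 30.3 → 31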